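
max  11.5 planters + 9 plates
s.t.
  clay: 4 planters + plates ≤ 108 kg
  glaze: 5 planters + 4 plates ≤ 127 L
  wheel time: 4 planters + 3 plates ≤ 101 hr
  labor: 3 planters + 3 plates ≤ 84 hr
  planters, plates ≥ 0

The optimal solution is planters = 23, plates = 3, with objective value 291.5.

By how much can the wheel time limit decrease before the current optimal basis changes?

2

Binding constraints: glaze, wheel time. The basis is B = [[5,4],[4,3]] with det -1.
Per unit decrease in wheel time, x* moves by d = (-4, 5).
The basis stays optimal until labor becomes binding; allowable decrease = 2 hr.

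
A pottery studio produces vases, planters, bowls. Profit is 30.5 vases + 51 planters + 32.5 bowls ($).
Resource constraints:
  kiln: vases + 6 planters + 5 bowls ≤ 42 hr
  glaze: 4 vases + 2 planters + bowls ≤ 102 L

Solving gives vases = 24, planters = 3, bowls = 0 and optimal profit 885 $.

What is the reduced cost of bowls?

-6

At the optimum: kiln uses 42 of 42 (binding); glaze uses 102 of 102 (binding).
The binding rows give the dual system: 1·y_kiln + 4·y_glaze = 30.5 and 6·y_kiln + 2·y_glaze = 51.
Solving: y_kiln = 6.5, y_glaze = 6.
Reduced cost of bowls: c₃ − yᵀa₃ = 32.5 − (6.5·5 + 6·1) = 32.5 − 38.5 = -6.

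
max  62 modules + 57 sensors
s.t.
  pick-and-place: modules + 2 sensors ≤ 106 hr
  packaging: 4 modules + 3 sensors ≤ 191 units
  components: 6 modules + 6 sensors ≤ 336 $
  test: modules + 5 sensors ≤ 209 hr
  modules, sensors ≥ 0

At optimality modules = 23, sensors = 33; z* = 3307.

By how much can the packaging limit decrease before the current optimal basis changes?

5.25

Binding constraints: packaging, components. The basis is B = [[4,3],[6,6]] with det 6.
Per unit decrease in packaging, x* moves by d = (-1, 1).
The basis stays optimal until test becomes binding; allowable decrease = 5.25 units.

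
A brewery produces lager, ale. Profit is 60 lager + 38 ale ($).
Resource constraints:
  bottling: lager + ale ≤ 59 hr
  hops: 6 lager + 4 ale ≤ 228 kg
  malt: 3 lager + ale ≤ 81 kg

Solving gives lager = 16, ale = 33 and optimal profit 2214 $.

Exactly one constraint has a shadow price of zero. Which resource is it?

bottling: 49/59 (slack 10)
hops: 228/228 (binding)
malt: 81/81 (binding)
By complementary slackness, a constraint with positive slack has shadow price 0 → bottling.

bottling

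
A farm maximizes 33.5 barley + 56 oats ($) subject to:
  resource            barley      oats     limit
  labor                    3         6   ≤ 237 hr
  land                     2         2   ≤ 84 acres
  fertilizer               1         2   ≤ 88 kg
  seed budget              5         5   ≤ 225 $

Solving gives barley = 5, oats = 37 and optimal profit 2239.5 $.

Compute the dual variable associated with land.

At the optimum: labor uses 237 of 237 (binding); land uses 84 of 84 (binding); fertilizer uses 79 of 88 (slack = 9); seed budget uses 210 of 225 (slack = 15).
By complementary slackness, y = 0 for the non-binding constraints.
Dual feasibility on the basic columns requires 3·y_labor + 2·y_land = 33.5, 6·y_labor + 2·y_land = 56.
→ y_labor = 7.5 and y_land = 5.5.
Shadow price of land = 5.5.

5.5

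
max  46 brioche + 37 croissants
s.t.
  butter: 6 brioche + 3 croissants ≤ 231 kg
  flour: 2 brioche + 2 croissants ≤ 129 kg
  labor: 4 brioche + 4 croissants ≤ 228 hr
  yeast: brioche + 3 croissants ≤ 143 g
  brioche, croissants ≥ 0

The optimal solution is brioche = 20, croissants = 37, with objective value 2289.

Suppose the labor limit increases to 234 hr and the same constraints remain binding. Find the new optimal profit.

At the optimum: butter uses 231 of 231 (binding); flour uses 114 of 129 (slack = 15); labor uses 228 of 228 (binding); yeast uses 131 of 143 (slack = 12).
By complementary slackness, y = 0 for the non-binding constraints.
Dual feasibility on the basic columns requires 6·y_butter + 4·y_labor = 46, 3·y_butter + 4·y_labor = 37.
This yields shadow prices y_butter = 3, y_labor = 7.
Δz = y_labor·Δb = 7 × (6) = 42, so new z* = 2289 + 42 = 2331.

2331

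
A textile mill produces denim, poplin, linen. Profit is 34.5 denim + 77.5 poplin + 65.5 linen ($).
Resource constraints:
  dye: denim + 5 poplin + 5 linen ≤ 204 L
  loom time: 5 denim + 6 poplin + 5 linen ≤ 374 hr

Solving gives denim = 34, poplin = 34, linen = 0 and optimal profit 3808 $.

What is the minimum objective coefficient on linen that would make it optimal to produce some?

Check each constraint at x*: dye 204/204 (tight); loom time 374/374 (tight).
The binding rows give the dual system: 1·y_dye + 5·y_loom time = 34.5 and 5·y_dye + 6·y_loom time = 77.5.
This yields shadow prices y_dye = 9.5, y_loom time = 5.
linen enters the basis when its profit ≥ yᵀa₃ = 9.5·5 + 5·5 = 72.5.

72.5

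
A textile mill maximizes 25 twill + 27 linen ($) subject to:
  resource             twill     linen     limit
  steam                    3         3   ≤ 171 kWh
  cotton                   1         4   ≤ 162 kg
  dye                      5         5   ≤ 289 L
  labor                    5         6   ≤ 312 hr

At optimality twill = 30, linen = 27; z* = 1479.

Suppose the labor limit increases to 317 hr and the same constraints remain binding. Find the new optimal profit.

Check each constraint at x*: steam 171/171 (tight); cotton 138/162 (slack 24); dye 285/289 (slack 4); labor 312/312 (tight).
Slack constraints have shadow price 0 (complementary slackness).
Dual feasibility on the basic columns requires 3·y_steam + 5·y_labor = 25, 3·y_steam + 6·y_labor = 27.
→ y_steam = 5 and y_labor = 2.
Δz = y_labor·Δb = 2 × (5) = 10, so new z* = 1479 + 10 = 1489.

1489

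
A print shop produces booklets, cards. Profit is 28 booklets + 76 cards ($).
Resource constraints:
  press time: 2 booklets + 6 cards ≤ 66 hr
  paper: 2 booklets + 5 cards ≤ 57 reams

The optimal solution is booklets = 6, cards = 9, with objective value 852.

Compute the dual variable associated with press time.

At the optimum: press time uses 66 of 66 (binding); paper uses 57 of 57 (binding).
From A_Bᵀ y = c: 2·y_press time + 2·y_paper = 28; 6·y_press time + 5·y_paper = 76.
→ y_press time = 6 and y_paper = 8.
Shadow price of press time = 6.

6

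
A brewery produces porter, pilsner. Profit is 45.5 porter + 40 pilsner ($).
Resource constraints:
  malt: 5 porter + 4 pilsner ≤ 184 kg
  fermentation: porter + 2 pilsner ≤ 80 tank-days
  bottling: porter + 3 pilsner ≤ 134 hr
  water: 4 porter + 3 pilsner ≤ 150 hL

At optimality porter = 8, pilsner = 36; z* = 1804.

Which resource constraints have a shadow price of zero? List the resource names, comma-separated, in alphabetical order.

bottling, water

malt: 184/184 (binding)
fermentation: 80/80 (binding)
bottling: 116/134 (slack 18)
water: 140/150 (slack 10)
By complementary slackness, a constraint with positive slack has shadow price 0 → bottling, water.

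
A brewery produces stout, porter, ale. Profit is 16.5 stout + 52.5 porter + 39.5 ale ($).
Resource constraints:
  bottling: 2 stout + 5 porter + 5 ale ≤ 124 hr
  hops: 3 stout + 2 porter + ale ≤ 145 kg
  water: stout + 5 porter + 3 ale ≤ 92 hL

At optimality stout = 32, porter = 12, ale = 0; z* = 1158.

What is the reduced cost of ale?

-4

Binding: bottling and water. Non-binding: hops (25 unused).
Since hops is not tight, its dual is 0.
From A_Bᵀ y = c: 2·y_bottling + 1·y_water = 16.5; 5·y_bottling + 5·y_water = 52.5.
This yields shadow prices y_bottling = 6, y_water = 4.5.
Reduced cost of ale: c₃ − yᵀa₃ = 39.5 − (6·5 + 4.5·3) = 39.5 − 43.5 = -4.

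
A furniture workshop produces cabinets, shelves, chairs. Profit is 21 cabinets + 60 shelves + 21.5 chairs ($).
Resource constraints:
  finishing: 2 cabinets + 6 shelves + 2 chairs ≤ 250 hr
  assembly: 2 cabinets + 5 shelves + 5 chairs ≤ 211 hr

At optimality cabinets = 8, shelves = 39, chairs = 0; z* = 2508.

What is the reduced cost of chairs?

-8.5

Both finishing and assembly are binding at x*.
Dual feasibility on the basic columns requires 2·y_finishing + 2·y_assembly = 21, 6·y_finishing + 5·y_assembly = 60.
Solving: y_finishing = 7.5, y_assembly = 3.
Reduced cost of chairs: c₃ − yᵀa₃ = 21.5 − (7.5·2 + 3·5) = 21.5 − 30 = -8.5.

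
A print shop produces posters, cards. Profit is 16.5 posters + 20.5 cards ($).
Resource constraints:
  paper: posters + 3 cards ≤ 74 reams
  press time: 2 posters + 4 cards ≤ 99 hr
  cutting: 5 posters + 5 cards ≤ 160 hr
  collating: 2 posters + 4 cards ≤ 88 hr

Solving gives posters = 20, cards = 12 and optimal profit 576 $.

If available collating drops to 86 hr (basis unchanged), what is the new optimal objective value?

Binding: cutting and collating. Non-binding: paper (18 unused), press time (11 unused).
Since paper, press time are not tight, their duals are 0.
From A_Bᵀ y = c: 5·y_cutting + 2·y_collating = 16.5; 5·y_cutting + 4·y_collating = 20.5.
This yields shadow prices y_cutting = 2.5, y_collating = 2.
Δz = y_collating·Δb = 2 × (-2) = -4, so new z* = 576 − 4 = 572.

572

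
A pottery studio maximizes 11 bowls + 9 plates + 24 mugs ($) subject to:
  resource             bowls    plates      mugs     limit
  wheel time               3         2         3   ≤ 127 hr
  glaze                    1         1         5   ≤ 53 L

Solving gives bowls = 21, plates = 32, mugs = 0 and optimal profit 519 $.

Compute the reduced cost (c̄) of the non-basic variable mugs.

Both wheel time and glaze are binding at x*.
Dual feasibility on the basic columns requires 3·y_wheel time + 1·y_glaze = 11, 2·y_wheel time + 1·y_glaze = 9.
→ y_wheel time = 2 and y_glaze = 5.
Reduced cost of mugs: c₃ − yᵀa₃ = 24 − (2·3 + 5·5) = 24 − 31 = -7.

-7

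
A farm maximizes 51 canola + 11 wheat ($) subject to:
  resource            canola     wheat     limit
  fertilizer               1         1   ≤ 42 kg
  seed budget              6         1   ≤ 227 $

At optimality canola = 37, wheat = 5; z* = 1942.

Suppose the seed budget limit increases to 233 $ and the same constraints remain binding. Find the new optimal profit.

1990

At the optimum: fertilizer uses 42 of 42 (binding); seed budget uses 227 of 227 (binding).
The binding rows give the dual system: 1·y_fertilizer + 6·y_seed budget = 51 and 1·y_fertilizer + 1·y_seed budget = 11.
Solving: y_fertilizer = 3, y_seed budget = 8.
Δz = y_seed budget·Δb = 8 × (6) = 48, so new z* = 1942 + 48 = 1990.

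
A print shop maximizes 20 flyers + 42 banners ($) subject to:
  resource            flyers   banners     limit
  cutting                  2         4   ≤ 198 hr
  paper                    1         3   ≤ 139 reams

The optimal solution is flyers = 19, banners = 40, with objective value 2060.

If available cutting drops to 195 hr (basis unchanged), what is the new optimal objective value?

At the optimum: cutting uses 198 of 198 (binding); paper uses 139 of 139 (binding).
Dual feasibility on the basic columns requires 2·y_cutting + 1·y_paper = 20, 4·y_cutting + 3·y_paper = 42.
→ y_cutting = 9 and y_paper = 2.
Δz = y_cutting·Δb = 9 × (-3) = -27, so new z* = 2060 − 27 = 2033.

2033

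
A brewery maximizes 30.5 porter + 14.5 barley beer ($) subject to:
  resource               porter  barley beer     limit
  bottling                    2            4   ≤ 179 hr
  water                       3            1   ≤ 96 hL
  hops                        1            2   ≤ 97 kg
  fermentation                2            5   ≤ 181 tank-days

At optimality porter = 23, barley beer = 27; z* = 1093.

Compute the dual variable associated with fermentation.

At the optimum: bottling uses 154 of 179 (slack = 25); water uses 96 of 96 (binding); hops uses 77 of 97 (slack = 20); fermentation uses 181 of 181 (binding).
Since bottling, hops are not tight, their duals are 0.
Dual feasibility on the basic columns requires 3·y_water + 2·y_fermentation = 30.5, 1·y_water + 5·y_fermentation = 14.5.
Solving: y_water = 9.5, y_fermentation = 1.
Shadow price of fermentation = 1.

1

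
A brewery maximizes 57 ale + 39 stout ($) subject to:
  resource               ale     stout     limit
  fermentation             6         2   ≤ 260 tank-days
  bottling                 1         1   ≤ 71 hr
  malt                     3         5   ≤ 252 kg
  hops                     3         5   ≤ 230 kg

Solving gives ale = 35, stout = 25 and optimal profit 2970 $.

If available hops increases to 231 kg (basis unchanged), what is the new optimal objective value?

Check each constraint at x*: fermentation 260/260 (tight); bottling 60/71 (slack 11); malt 230/252 (slack 22); hops 230/230 (tight).
Slack constraints have shadow price 0 (complementary slackness).
The binding rows give the dual system: 6·y_fermentation + 3·y_hops = 57 and 2·y_fermentation + 5·y_hops = 39.
→ y_fermentation = 7 and y_hops = 5.
Δz = y_hops·Δb = 5 × (1) = 5, so new z* = 2970 + 5 = 2975.

2975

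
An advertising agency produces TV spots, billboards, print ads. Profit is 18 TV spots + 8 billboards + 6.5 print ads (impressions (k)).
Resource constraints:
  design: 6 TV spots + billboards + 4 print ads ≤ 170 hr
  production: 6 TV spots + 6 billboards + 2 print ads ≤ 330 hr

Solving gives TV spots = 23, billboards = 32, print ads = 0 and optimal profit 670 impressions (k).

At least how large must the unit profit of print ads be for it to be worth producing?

Both design and production are binding at x*.
From A_Bᵀ y = c: 6·y_design + 6·y_production = 18; 1·y_design + 6·y_production = 8.
Solving: y_design = 2, y_production = 1.
print ads enters the basis when its profit ≥ yᵀa₃ = 2·4 + 1·2 = 10.

10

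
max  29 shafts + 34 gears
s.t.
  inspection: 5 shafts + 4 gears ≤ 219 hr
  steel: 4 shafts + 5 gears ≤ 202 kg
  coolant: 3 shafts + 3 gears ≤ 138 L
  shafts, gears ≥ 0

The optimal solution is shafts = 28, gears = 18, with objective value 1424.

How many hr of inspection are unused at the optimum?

7

inspection used = 5·28 + 4·18 = 212; slack = 219 − 212 = 7.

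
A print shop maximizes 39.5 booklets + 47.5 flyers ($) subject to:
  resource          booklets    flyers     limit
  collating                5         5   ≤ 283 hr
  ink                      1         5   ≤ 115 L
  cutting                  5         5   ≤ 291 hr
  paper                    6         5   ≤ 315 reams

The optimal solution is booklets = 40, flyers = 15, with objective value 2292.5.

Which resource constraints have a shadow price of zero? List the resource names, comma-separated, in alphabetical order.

collating: 275/283 (slack 8)
ink: 115/115 (binding)
cutting: 275/291 (slack 16)
paper: 315/315 (binding)
By complementary slackness, a constraint with positive slack has shadow price 0 → collating, cutting.

collating, cutting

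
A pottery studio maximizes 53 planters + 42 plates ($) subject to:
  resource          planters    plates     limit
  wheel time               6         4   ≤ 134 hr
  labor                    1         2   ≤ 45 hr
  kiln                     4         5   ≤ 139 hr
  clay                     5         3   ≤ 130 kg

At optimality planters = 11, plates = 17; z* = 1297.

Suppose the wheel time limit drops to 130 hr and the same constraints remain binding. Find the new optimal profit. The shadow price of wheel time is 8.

1265

Δb = -4, so new z* = 1297 + (8)·(-4) = 1297 − 32 = 1265.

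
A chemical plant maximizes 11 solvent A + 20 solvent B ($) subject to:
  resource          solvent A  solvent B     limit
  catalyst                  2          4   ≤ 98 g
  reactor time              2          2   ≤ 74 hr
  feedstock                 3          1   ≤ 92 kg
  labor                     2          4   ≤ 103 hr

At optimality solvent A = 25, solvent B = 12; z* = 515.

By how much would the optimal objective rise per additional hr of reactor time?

Check each constraint at x*: catalyst 98/98 (tight); reactor time 74/74 (tight); feedstock 87/92 (slack 5); labor 98/103 (slack 5).
By complementary slackness, y = 0 for the non-binding constraints.
From A_Bᵀ y = c: 2·y_catalyst + 2·y_reactor time = 11; 4·y_catalyst + 2·y_reactor time = 20.
Solving: y_catalyst = 4.5, y_reactor time = 1.
Shadow price of reactor time = 1.

1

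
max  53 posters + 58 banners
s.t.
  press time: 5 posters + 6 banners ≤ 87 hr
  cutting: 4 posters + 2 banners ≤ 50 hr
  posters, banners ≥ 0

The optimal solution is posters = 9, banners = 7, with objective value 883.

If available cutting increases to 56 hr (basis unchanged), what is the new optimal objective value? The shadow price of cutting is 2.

Δb = 6, so new z* = 883 + (2)·(6) = 883 + 12 = 895.

895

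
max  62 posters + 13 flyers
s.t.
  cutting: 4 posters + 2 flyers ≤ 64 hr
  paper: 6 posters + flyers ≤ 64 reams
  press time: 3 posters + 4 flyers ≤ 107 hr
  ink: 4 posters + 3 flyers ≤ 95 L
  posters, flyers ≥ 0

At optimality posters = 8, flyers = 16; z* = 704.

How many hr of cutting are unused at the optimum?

0

cutting used = 4·8 + 2·16 = 64; slack = 64 − 64 = 0.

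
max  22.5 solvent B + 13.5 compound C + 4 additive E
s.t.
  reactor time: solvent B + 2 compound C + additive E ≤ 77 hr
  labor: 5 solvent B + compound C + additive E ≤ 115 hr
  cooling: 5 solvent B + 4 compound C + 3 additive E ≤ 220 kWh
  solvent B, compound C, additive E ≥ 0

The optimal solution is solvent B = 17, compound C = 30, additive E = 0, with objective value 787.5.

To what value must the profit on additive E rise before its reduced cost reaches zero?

Check each constraint at x*: reactor time 77/77 (tight); labor 115/115 (tight); cooling 205/220 (slack 15).
Slack constraints have shadow price 0 (complementary slackness).
Dual feasibility on the basic columns requires 1·y_reactor time + 5·y_labor = 22.5, 2·y_reactor time + 1·y_labor = 13.5.
Solving: y_reactor time = 5, y_labor = 3.5.
additive E enters the basis when its profit ≥ yᵀa₃ = 5·1 + 3.5·1 = 8.5.

8.5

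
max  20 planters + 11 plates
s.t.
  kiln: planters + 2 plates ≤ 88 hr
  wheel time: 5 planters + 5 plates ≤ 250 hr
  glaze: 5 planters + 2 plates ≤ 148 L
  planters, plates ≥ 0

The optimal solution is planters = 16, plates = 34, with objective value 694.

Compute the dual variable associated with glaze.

At the optimum: kiln uses 84 of 88 (slack = 4); wheel time uses 250 of 250 (binding); glaze uses 148 of 148 (binding).
Slack constraints have shadow price 0 (complementary slackness).
Dual feasibility on the basic columns requires 5·y_wheel time + 5·y_glaze = 20, 5·y_wheel time + 2·y_glaze = 11.
Solving: y_wheel time = 1, y_glaze = 3.
Shadow price of glaze = 3.

3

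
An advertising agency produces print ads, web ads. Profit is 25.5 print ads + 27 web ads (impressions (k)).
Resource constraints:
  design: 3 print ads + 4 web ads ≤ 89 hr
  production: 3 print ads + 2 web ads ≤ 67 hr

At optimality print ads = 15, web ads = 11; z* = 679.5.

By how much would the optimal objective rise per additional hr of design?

5

Both design and production are binding at x*.
Dual feasibility on the basic columns requires 3·y_design + 3·y_production = 25.5, 4·y_design + 2·y_production = 27.
Solving: y_design = 5, y_production = 3.5.
Shadow price of design = 5.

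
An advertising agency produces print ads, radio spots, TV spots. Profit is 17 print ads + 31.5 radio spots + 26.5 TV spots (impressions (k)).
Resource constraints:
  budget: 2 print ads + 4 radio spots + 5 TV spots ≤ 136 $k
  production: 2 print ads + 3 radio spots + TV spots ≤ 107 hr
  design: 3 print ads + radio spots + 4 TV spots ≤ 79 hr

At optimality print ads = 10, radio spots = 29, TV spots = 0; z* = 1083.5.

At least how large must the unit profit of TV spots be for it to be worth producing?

Check each constraint at x*: budget 136/136 (tight); production 107/107 (tight); design 59/79 (slack 20).
Since design is not tight, its dual is 0.
Dual feasibility on the basic columns requires 2·y_budget + 2·y_production = 17, 4·y_budget + 3·y_production = 31.5.
→ y_budget = 6 and y_production = 2.5.
TV spots enters the basis when its profit ≥ yᵀa₃ = 6·5 + 2.5·1 = 32.5.

32.5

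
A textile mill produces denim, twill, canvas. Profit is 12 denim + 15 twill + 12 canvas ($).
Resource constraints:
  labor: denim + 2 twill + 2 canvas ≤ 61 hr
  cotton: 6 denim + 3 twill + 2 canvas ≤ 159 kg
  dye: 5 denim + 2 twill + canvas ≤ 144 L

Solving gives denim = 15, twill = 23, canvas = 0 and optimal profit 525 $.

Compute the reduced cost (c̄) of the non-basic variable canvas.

-2

Binding: labor and cotton. Non-binding: dye (23 unused).
Slack constraints have shadow price 0 (complementary slackness).
The binding rows give the dual system: 1·y_labor + 6·y_cotton = 12 and 2·y_labor + 3·y_cotton = 15.
→ y_labor = 6 and y_cotton = 1.
Reduced cost of canvas: c₃ − yᵀa₃ = 12 − (6·2 + 1·2) = 12 − 14 = -2.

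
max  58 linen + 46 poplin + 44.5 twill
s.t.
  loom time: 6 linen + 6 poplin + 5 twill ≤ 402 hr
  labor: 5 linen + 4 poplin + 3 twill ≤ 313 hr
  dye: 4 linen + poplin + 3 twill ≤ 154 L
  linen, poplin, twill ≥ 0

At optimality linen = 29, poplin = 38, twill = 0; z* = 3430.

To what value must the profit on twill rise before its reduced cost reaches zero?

Binding: loom time and dye. Non-binding: labor (16 unused).
Since labor is not tight, its dual is 0.
The binding rows give the dual system: 6·y_loom time + 4·y_dye = 58 and 6·y_loom time + 1·y_dye = 46.
This yields shadow prices y_loom time = 7, y_dye = 4.
twill enters the basis when its profit ≥ yᵀa₃ = 7·5 + 4·3 = 47.

47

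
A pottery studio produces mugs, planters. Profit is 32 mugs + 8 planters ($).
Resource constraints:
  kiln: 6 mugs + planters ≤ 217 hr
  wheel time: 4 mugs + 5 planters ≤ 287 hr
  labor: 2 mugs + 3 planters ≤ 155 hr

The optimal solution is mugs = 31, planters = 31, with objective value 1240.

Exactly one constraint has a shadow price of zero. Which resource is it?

kiln: 217/217 (binding)
wheel time: 279/287 (slack 8)
labor: 155/155 (binding)
By complementary slackness, a constraint with positive slack has shadow price 0 → wheel time.

wheel time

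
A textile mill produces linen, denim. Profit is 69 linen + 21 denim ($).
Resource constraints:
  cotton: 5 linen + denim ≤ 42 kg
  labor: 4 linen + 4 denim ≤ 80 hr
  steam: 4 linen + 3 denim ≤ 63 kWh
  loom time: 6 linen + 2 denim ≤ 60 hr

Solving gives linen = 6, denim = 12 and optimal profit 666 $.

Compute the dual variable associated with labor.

At the optimum: cotton uses 42 of 42 (binding); labor uses 72 of 80 (slack = 8); steam uses 60 of 63 (slack = 3); loom time uses 60 of 60 (binding).
By complementary slackness, y = 0 for the non-binding constraints.
From A_Bᵀ y = c: 5·y_cotton + 6·y_loom time = 69; 1·y_cotton + 2·y_loom time = 21.
This yields shadow prices y_cotton = 3, y_loom time = 9.
Shadow price of labor = 0.

0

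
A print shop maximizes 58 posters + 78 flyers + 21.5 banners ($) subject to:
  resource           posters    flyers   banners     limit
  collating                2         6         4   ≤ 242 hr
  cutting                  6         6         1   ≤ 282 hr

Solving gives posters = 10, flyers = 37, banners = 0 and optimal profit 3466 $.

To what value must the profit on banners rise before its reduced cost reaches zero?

28

At the optimum: collating uses 242 of 242 (binding); cutting uses 282 of 282 (binding).
The binding rows give the dual system: 2·y_collating + 6·y_cutting = 58 and 6·y_collating + 6·y_cutting = 78.
Solving: y_collating = 5, y_cutting = 8.
banners enters the basis when its profit ≥ yᵀa₃ = 5·4 + 8·1 = 28.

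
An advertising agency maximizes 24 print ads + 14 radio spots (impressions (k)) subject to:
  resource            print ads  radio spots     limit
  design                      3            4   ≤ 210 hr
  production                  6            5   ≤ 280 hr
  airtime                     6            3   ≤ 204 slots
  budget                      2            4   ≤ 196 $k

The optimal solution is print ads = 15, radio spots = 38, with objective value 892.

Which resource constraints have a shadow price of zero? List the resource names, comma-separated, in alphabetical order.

design: 197/210 (slack 13)
production: 280/280 (binding)
airtime: 204/204 (binding)
budget: 182/196 (slack 14)
By complementary slackness, a constraint with positive slack has shadow price 0 → budget, design.

budget, design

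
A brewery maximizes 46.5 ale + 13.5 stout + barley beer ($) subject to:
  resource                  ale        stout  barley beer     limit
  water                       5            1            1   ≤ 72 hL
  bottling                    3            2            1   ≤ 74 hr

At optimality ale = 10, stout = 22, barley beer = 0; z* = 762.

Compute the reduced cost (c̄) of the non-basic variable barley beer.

-9.5

At the optimum: water uses 72 of 72 (binding); bottling uses 74 of 74 (binding).
From A_Bᵀ y = c: 5·y_water + 3·y_bottling = 46.5; 1·y_water + 2·y_bottling = 13.5.
→ y_water = 7.5 and y_bottling = 3.
Reduced cost of barley beer: c₃ − yᵀa₃ = 1 − (7.5·1 + 3·1) = 1 − 10.5 = -9.5.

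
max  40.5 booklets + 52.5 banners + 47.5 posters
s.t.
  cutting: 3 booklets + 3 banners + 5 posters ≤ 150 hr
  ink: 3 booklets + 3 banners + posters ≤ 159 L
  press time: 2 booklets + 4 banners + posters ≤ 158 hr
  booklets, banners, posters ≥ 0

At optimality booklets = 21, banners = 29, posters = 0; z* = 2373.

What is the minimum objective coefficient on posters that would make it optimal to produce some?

53.5

At the optimum: cutting uses 150 of 150 (binding); ink uses 150 of 159 (slack = 9); press time uses 158 of 158 (binding).
By complementary slackness, y = 0 for the non-binding constraint.
The binding rows give the dual system: 3·y_cutting + 2·y_press time = 40.5 and 3·y_cutting + 4·y_press time = 52.5.
Solving: y_cutting = 9.5, y_press time = 6.
posters enters the basis when its profit ≥ yᵀa₃ = 9.5·5 + 6·1 = 53.5.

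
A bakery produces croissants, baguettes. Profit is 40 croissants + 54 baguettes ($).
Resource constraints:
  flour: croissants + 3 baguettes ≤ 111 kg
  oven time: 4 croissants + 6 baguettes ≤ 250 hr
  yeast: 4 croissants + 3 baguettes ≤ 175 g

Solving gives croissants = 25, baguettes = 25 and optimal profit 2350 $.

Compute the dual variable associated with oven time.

8

At the optimum: flour uses 100 of 111 (slack = 11); oven time uses 250 of 250 (binding); yeast uses 175 of 175 (binding).
Since flour is not tight, its dual is 0.
The binding rows give the dual system: 4·y_oven time + 4·y_yeast = 40 and 6·y_oven time + 3·y_yeast = 54.
Solving: y_oven time = 8, y_yeast = 2.
Shadow price of oven time = 8.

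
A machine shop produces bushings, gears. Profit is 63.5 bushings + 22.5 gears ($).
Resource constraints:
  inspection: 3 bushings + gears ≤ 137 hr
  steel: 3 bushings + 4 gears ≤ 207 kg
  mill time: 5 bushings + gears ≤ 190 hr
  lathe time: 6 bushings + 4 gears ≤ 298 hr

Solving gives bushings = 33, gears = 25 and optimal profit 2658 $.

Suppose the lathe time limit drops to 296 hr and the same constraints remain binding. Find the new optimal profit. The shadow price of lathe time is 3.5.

Δb = -2, so new z* = 2658 + (3.5)·(-2) = 2658 − 7 = 2651.

2651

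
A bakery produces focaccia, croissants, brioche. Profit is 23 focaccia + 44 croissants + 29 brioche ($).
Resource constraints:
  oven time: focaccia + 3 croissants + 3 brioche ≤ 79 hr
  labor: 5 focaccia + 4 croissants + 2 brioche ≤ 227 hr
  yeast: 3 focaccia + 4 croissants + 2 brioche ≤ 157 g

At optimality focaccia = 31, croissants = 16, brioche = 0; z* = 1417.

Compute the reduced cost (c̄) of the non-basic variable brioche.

At the optimum: oven time uses 79 of 79 (binding); labor uses 219 of 227 (slack = 8); yeast uses 157 of 157 (binding).
By complementary slackness, y = 0 for the non-binding constraint.
The binding rows give the dual system: 1·y_oven time + 3·y_yeast = 23 and 3·y_oven time + 4·y_yeast = 44.
This yields shadow prices y_oven time = 8, y_yeast = 5.
Reduced cost of brioche: c₃ − yᵀa₃ = 29 − (8·3 + 5·2) = 29 − 34 = -5.

-5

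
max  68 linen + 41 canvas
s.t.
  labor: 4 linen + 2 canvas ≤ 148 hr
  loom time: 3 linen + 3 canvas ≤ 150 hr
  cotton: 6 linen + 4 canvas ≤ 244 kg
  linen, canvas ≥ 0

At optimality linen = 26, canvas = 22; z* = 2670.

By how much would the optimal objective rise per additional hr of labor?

6.5

At the optimum: labor uses 148 of 148 (binding); loom time uses 144 of 150 (slack = 6); cotton uses 244 of 244 (binding).
Since loom time is not tight, its dual is 0.
From A_Bᵀ y = c: 4·y_labor + 6·y_cotton = 68; 2·y_labor + 4·y_cotton = 41.
This yields shadow prices y_labor = 6.5, y_cotton = 7.
Shadow price of labor = 6.5.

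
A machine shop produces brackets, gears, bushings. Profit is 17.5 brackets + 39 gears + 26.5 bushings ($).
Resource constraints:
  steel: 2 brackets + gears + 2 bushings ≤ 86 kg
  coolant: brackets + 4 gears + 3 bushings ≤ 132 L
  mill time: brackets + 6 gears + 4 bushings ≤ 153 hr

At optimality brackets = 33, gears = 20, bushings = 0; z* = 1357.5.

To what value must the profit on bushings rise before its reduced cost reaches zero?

34

Check each constraint at x*: steel 86/86 (tight); coolant 113/132 (slack 19); mill time 153/153 (tight).
Slack constraints have shadow price 0 (complementary slackness).
Dual feasibility on the basic columns requires 2·y_steel + 1·y_mill time = 17.5, 1·y_steel + 6·y_mill time = 39.
This yields shadow prices y_steel = 6, y_mill time = 5.5.
bushings enters the basis when its profit ≥ yᵀa₃ = 6·2 + 5.5·4 = 34.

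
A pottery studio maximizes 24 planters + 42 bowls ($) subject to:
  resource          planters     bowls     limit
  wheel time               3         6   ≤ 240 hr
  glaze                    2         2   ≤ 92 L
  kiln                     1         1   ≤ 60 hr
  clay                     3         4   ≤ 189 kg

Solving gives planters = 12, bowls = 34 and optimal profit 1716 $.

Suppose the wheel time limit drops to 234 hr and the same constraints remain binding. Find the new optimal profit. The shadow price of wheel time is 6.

1680

Δb = -6, so new z* = 1716 + (6)·(-6) = 1716 − 36 = 1680.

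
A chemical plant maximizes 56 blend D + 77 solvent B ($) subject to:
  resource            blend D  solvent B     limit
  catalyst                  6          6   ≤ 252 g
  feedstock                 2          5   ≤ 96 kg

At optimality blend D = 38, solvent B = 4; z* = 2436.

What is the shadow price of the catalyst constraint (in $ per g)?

7

Both catalyst and feedstock are binding at x*.
The binding rows give the dual system: 6·y_catalyst + 2·y_feedstock = 56 and 6·y_catalyst + 5·y_feedstock = 77.
→ y_catalyst = 7 and y_feedstock = 7.
Shadow price of catalyst = 7.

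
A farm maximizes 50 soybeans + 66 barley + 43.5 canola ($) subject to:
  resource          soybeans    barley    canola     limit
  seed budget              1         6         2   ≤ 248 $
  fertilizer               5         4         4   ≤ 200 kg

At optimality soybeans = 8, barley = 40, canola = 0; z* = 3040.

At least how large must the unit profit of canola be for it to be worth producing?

Check each constraint at x*: seed budget 248/248 (tight); fertilizer 200/200 (tight).
From A_Bᵀ y = c: 1·y_seed budget + 5·y_fertilizer = 50; 6·y_seed budget + 4·y_fertilizer = 66.
This yields shadow prices y_seed budget = 5, y_fertilizer = 9.
canola enters the basis when its profit ≥ yᵀa₃ = 5·2 + 9·4 = 46.

46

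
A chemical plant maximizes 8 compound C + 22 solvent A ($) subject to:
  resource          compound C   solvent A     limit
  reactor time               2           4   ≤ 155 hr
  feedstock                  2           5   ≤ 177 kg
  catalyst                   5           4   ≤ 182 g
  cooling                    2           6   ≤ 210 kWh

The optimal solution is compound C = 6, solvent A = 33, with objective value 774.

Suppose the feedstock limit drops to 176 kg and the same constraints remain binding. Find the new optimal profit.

772

Check each constraint at x*: reactor time 144/155 (slack 11); feedstock 177/177 (tight); catalyst 162/182 (slack 20); cooling 210/210 (tight).
By complementary slackness, y = 0 for the non-binding constraints.
The binding rows give the dual system: 2·y_feedstock + 2·y_cooling = 8 and 5·y_feedstock + 6·y_cooling = 22.
→ y_feedstock = 2 and y_cooling = 2.
Δz = y_feedstock·Δb = 2 × (-1) = -2, so new z* = 774 − 2 = 772.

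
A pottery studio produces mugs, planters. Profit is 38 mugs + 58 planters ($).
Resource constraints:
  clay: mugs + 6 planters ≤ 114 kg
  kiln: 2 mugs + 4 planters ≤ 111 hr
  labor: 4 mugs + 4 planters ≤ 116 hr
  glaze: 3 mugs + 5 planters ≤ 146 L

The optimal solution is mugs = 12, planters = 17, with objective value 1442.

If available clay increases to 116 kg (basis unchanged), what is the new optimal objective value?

1450

At the optimum: clay uses 114 of 114 (binding); kiln uses 92 of 111 (slack = 19); labor uses 116 of 116 (binding); glaze uses 121 of 146 (slack = 25).
Since kiln, glaze are not tight, their duals are 0.
Dual feasibility on the basic columns requires 1·y_clay + 4·y_labor = 38, 6·y_clay + 4·y_labor = 58.
Solving: y_clay = 4, y_labor = 8.5.
Δz = y_clay·Δb = 4 × (2) = 8, so new z* = 1442 + 8 = 1450.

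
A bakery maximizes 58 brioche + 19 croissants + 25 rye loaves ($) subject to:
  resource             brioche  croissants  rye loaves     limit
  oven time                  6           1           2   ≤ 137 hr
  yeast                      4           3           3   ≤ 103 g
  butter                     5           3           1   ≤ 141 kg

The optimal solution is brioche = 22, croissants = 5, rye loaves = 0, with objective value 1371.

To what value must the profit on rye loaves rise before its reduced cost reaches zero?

At the optimum: oven time uses 137 of 137 (binding); yeast uses 103 of 103 (binding); butter uses 125 of 141 (slack = 16).
Slack constraints have shadow price 0 (complementary slackness).
Dual feasibility on the basic columns requires 6·y_oven time + 4·y_yeast = 58, 1·y_oven time + 3·y_yeast = 19.
This yields shadow prices y_oven time = 7, y_yeast = 4.
rye loaves enters the basis when its profit ≥ yᵀa₃ = 7·2 + 4·3 = 26.

26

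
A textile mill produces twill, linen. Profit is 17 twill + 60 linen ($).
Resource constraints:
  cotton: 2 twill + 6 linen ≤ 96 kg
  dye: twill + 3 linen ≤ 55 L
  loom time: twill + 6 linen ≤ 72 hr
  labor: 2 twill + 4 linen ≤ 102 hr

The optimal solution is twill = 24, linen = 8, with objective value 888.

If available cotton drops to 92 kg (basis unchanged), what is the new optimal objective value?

Binding: cotton and loom time. Non-binding: dye (7 unused), labor (22 unused).
Slack constraints have shadow price 0 (complementary slackness).
From A_Bᵀ y = c: 2·y_cotton + 1·y_loom time = 17; 6·y_cotton + 6·y_loom time = 60.
→ y_cotton = 7 and y_loom time = 3.
Δz = y_cotton·Δb = 7 × (-4) = -28, so new z* = 888 − 28 = 860.

860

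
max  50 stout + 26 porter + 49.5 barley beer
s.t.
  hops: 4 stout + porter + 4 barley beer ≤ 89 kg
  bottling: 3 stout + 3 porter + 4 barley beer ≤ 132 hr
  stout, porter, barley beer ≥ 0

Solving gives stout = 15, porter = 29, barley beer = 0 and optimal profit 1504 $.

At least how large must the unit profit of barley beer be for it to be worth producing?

At the optimum: hops uses 89 of 89 (binding); bottling uses 132 of 132 (binding).
The binding rows give the dual system: 4·y_hops + 3·y_bottling = 50 and 1·y_hops + 3·y_bottling = 26.
Solving: y_hops = 8, y_bottling = 6.
barley beer enters the basis when its profit ≥ yᵀa₃ = 8·4 + 6·4 = 56.

56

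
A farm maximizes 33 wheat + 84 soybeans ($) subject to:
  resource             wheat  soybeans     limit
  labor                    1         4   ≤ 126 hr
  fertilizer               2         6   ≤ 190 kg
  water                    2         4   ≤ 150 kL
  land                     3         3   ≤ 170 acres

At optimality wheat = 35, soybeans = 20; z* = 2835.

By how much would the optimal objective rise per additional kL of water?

7.5

Check each constraint at x*: labor 115/126 (slack 11); fertilizer 190/190 (tight); water 150/150 (tight); land 165/170 (slack 5).
Slack constraints have shadow price 0 (complementary slackness).
The binding rows give the dual system: 2·y_fertilizer + 2·y_water = 33 and 6·y_fertilizer + 4·y_water = 84.
This yields shadow prices y_fertilizer = 9, y_water = 7.5.
Shadow price of water = 7.5.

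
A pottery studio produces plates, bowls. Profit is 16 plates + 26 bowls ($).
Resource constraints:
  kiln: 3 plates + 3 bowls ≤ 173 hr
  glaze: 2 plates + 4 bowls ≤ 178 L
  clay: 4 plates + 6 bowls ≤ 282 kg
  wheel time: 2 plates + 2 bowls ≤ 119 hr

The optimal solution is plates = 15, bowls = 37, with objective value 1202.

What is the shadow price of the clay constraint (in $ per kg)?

At the optimum: kiln uses 156 of 173 (slack = 17); glaze uses 178 of 178 (binding); clay uses 282 of 282 (binding); wheel time uses 104 of 119 (slack = 15).
Since kiln, wheel time are not tight, their duals are 0.
From A_Bᵀ y = c: 2·y_glaze + 4·y_clay = 16; 4·y_glaze + 6·y_clay = 26.
Solving: y_glaze = 2, y_clay = 3.
Shadow price of clay = 3.

3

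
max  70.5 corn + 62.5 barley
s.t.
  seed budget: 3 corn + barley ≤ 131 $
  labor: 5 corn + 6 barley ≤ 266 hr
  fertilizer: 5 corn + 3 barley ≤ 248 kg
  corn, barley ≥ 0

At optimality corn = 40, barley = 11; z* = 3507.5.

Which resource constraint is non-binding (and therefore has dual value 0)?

fertilizer

seed budget: 131/131 (binding)
labor: 266/266 (binding)
fertilizer: 233/248 (slack 15)
By complementary slackness, a constraint with positive slack has shadow price 0 → fertilizer.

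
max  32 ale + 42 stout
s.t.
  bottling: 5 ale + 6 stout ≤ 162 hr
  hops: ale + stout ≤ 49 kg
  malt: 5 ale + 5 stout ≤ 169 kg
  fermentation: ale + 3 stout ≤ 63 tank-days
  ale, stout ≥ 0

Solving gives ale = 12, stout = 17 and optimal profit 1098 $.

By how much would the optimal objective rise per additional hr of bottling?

6

At the optimum: bottling uses 162 of 162 (binding); hops uses 29 of 49 (slack = 20); malt uses 145 of 169 (slack = 24); fermentation uses 63 of 63 (binding).
Since hops, malt are not tight, their duals are 0.
Dual feasibility on the basic columns requires 5·y_bottling + 1·y_fermentation = 32, 6·y_bottling + 3·y_fermentation = 42.
→ y_bottling = 6 and y_fermentation = 2.
Shadow price of bottling = 6.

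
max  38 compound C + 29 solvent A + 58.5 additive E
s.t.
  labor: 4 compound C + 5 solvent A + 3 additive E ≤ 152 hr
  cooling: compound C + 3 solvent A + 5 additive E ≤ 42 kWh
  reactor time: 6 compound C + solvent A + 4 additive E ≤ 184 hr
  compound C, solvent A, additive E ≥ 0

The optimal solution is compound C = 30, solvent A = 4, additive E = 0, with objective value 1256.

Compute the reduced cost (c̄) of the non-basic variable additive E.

-1.5

Binding: cooling and reactor time. Non-binding: labor (12 unused).
Slack constraints have shadow price 0 (complementary slackness).
Dual feasibility on the basic columns requires 1·y_cooling + 6·y_reactor time = 38, 3·y_cooling + 1·y_reactor time = 29.
Solving: y_cooling = 8, y_reactor time = 5.
Reduced cost of additive E: c₃ − yᵀa₃ = 58.5 − (8·5 + 5·4) = 58.5 − 60 = -1.5.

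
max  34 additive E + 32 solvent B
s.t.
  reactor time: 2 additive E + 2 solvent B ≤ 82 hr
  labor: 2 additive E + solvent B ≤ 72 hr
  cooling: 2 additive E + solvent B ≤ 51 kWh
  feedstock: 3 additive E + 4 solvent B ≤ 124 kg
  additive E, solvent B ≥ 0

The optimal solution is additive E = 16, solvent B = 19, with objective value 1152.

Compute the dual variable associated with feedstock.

Check each constraint at x*: reactor time 70/82 (slack 12); labor 51/72 (slack 21); cooling 51/51 (tight); feedstock 124/124 (tight).
Slack constraints have shadow price 0 (complementary slackness).
From A_Bᵀ y = c: 2·y_cooling + 3·y_feedstock = 34; 1·y_cooling + 4·y_feedstock = 32.
This yields shadow prices y_cooling = 8, y_feedstock = 6.
Shadow price of feedstock = 6.

6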